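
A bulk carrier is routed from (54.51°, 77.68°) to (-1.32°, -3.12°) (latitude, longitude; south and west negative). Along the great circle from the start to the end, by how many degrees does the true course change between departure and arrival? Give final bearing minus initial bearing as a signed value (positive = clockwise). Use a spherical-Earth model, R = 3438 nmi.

Initial bearing θ₁ = atan2(sin Δλ cos φ₂, cos φ₁ sin φ₂ − sin φ₁ cos φ₂ cos Δλ) = 261.73°
Final bearing θ₂ = (initial bearing from the destination back to the start) + 180° = 215.08°
Δθ = θ₂ − θ₁ = -46.6°

-46.6°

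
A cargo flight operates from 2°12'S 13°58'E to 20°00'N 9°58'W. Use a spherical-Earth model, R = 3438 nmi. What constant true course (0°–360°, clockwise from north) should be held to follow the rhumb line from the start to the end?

Δψ = ln[tan(π/4+φ₂/2)/tan(π/4+φ₁/2)] = +0.3948
Δλ = -0.4177 rad (taken the short way round)
course = atan2(Δλ, Δψ) = 313.38°

313.4°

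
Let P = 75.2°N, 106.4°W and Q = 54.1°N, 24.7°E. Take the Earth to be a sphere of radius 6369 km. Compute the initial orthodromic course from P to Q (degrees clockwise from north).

θ = atan2( sin Δλ·cos φ₂ ,  cos φ₁ sin φ₂ − sin φ₁ cos φ₂ cos Δλ )
  = atan2(+0.4419, +0.5796) = 37.32°

37.3°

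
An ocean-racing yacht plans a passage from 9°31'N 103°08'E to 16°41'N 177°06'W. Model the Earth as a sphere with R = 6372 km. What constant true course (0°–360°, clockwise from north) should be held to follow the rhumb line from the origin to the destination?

Meridional parts: M(φ₁)=+0.1669, M(φ₂)=+0.2954 → ΔM = +0.1285;  Δλ = +1.3922 rad
tan C = Δλ / ΔM = +10.8327 → C = 84.73°

84.7°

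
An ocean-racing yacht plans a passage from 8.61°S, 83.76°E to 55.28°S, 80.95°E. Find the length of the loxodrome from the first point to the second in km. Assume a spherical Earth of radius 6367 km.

Rhumb course C = atan2(Δλ, Δψ) with Δψ = ln[tan(π/4+φ₂/2)/tan(π/4+φ₁/2)] = -1.0119, Δλ = -0.0490 → C = 182.77°
d = R·|Δφ| / |cos C| = 6367·0.81455 / 0.99883 = 5192 km

5192 km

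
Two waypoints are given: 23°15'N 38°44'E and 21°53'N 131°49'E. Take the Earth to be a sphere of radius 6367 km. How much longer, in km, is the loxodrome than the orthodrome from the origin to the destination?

197 km

Great circle: cos σ = sin φ₁ sin φ₂ + cos φ₁ cos φ₂ cos Δλ,  σ = 1.4694 rad → d_gc = 9355.4 km
Rhumb line: Δψ = -0.0258, q = Δφ/Δψ = 0.9234, d_rh = R√(Δφ²+q²Δλ²) = 9552.8 km
Excess = 9552.8 − 9355.4 = 197.4 ≈ 197 km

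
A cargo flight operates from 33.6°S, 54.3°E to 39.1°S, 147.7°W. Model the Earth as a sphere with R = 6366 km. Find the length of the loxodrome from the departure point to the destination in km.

14141 km

Δψ = ln[tan(π/4+φ₂/2)/tan(π/4+φ₁/2)] = -0.1193;  Δφ = -0.0960 rad,  Δλ = +2.7576 rad
q = Δφ/Δψ = 0.8048
d = R·√(Δφ² + q²Δλ²) = 6366·2.22132 = 14141 km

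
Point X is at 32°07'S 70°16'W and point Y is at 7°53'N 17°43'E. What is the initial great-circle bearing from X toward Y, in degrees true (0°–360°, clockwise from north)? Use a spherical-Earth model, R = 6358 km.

θ = atan2( sin Δλ·cos φ₂ ,  cos φ₁ sin φ₂ − sin φ₁ cos φ₂ cos Δλ )
  = atan2(+0.9899, +0.1347) = 82.25°

82.3°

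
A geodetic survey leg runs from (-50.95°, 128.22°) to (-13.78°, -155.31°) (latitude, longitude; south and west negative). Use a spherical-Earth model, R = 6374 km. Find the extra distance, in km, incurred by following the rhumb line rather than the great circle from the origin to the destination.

Great circle: cos σ = sin φ₁ sin φ₂ + cos φ₁ cos φ₂ cos Δλ,  σ = 1.2365 rad → d_gc = 7881.3 km
Rhumb line: Δψ = +0.7939, q = Δφ/Δψ = 0.8172, d_rh = R√(Δφ²+q²Δλ²) = 8088.6 km
Excess = 8088.6 − 7881.3 = 207.3 ≈ 207 km

207 km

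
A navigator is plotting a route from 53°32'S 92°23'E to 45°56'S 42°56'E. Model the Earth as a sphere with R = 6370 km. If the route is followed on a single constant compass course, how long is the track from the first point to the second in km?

3643 km

Δψ = ln[tan(π/4+φ₂/2)/tan(π/4+φ₁/2)] = +0.2058;  Δφ = +0.1326 rad,  Δλ = -0.8631 rad
q = Δφ/Δψ = 0.6445
d = R·√(Δφ² + q²Δλ²) = 6370·0.57188 = 3643 km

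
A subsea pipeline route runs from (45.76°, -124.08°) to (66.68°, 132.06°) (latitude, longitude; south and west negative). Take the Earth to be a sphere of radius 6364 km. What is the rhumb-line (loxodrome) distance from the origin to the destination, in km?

Δψ = ln[tan(π/4+φ₂/2)/tan(π/4+φ₁/2)] = +0.6779;  Δφ = +0.3651 rad,  Δλ = -1.8127 rad
q = Δφ/Δψ = 0.5386
d = R·√(Δφ² + q²Δλ²) = 6364·1.04242 = 6634 km

6634 km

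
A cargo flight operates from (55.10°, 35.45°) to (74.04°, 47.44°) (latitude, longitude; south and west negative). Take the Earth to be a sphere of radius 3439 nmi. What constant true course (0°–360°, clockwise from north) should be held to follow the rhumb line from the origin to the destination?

14.5°

Δψ = ln[tan(π/4+φ₂/2)/tan(π/4+φ₁/2)] = +0.8075
Δλ = +0.2093 rad (taken the short way round)
course = atan2(Δλ, Δψ) = 14.53°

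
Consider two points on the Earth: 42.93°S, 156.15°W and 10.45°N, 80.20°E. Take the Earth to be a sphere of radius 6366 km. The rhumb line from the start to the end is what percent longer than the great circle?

Great circle: σ = 2.1206 rad → d_gc = Rσ = 13499.8 km
Rhumb: Δφ = +0.9317, Δλ = -2.1581, Δψ = +1.0146, q = Δφ/Δψ = 0.9183 → d_rh = R√(Δφ²+q²Δλ²) = 13940.2 km
Excess = (13940.2 − 13499.8) / 13499.8 = 440.4 / 13499.8 = 3.26% ≈ 3.3%

3.3%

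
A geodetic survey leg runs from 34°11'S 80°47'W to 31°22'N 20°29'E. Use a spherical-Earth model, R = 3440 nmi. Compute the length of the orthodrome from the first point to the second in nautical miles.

6934 nmi

Haversine: a = sin²(Δφ/2)+cos φ₁ cos φ₂ sin²(Δλ/2) = 0.71522;  σ = 2·atan2(√a,√(1−a))
σ = 115.496° → d = Rσ = 3440·2.01579 = 6934 nmi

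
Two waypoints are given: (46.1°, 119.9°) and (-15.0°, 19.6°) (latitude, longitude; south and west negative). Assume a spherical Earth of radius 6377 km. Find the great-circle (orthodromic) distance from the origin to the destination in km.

12002 km

Haversine: a = sin²(Δφ/2)+cos φ₁ cos φ₂ sin²(Δλ/2) = 0.65312;  σ = 2·atan2(√a,√(1−a))
σ = 107.833° → d = Rσ = 6377·1.88205 = 12002 km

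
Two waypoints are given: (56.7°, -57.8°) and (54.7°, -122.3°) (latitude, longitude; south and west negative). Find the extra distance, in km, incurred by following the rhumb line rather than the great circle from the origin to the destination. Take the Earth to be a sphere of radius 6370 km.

Great circle: cos σ = sin φ₁ sin φ₂ + cos φ₁ cos φ₂ cos Δλ,  σ = 0.6116 rad → d_gc = 3896.0 km
Rhumb line: Δψ = -0.0620, q = Δφ/Δψ = 0.5634, d_rh = R√(Δφ²+q²Δλ²) = 4046.0 km
Excess = 4046.0 − 3896.0 = 150.0 ≈ 150 km

150 km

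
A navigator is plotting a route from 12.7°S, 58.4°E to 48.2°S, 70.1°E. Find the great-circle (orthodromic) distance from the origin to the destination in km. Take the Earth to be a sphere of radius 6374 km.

cos σ = sin φ₁ sin φ₂ + cos φ₁ cos φ₂ cos Δλ
      = sin(-12.70°)sin(-48.20°) + cos(-12.70°)cos(-48.20°)cos(11.70°) = 0.8006
σ = 36.812° → d = Rσ = 6374·0.64249 = 4095 km

4095 km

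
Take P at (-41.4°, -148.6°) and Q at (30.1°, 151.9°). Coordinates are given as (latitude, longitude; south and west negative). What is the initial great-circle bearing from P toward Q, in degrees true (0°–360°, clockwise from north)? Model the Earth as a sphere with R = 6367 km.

N = sin Δλ·cos φ₂ = -0.7454;  D = cos φ₁ sin φ₂ − sin φ₁ cos φ₂ cos Δλ = +0.6666
initial course = atan2(N, D) = 311.80°

311.8°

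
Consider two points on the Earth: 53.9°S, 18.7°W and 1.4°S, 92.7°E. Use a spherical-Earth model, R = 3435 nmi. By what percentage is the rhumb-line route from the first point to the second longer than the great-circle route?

5.5%

Great circle: σ = 1.7672 rad → d_gc = Rσ = 6070.5 nmi
Rhumb: Δφ = +0.9163, Δλ = +1.9443, Δψ = +1.0968, q = Δφ/Δψ = 0.8354 → d_rh = R√(Δφ²+q²Δλ²) = 6406.2 nmi
Excess = (6406.2 − 6070.5) / 6070.5 = 335.7 / 6070.5 = 5.53% ≈ 5.5%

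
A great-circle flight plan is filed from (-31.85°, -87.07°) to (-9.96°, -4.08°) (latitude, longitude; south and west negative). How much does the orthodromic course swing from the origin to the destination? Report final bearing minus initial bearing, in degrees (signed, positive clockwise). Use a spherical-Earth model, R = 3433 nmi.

-35.6°

Initial bearing θ₁ = atan2(sin Δλ cos φ₂, cos φ₁ sin φ₂ − sin φ₁ cos φ₂ cos Δλ) = 94.88°
Final bearing θ₂ = (initial bearing from the destination back to the start) + 180° = 59.24°
Δθ = θ₂ − θ₁ = -35.6°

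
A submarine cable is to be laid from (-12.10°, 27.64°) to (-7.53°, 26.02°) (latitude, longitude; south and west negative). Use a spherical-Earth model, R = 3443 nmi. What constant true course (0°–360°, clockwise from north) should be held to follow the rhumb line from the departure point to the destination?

340.8°

Δψ = ln[tan(π/4+φ₂/2)/tan(π/4+φ₁/2)] = +0.0810
Δλ = -0.0283 rad (taken the short way round)
course = atan2(Δλ, Δψ) = 340.75°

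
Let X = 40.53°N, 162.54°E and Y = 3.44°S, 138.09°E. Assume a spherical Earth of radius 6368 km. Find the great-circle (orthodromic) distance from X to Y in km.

5483 km

Haversine: a = sin²(Δφ/2)+cos φ₁ cos φ₂ sin²(Δλ/2) = 0.17417;  σ = 2·atan2(√a,√(1−a))
σ = 49.333° → d = Rσ = 6368·0.86102 = 5483 km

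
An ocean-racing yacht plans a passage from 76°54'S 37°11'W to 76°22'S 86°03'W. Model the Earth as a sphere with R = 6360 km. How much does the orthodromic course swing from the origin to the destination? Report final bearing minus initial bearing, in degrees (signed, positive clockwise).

+47.7°

Initial bearing θ₁ = atan2(sin Δλ cos φ₂, cos φ₁ sin φ₂ − sin φ₁ cos φ₂ cos Δλ) = 248.69°
Final bearing θ₂ = (initial bearing from the destination back to the start) + 180° = 296.38°
Δθ = θ₂ − θ₁ = +47.7°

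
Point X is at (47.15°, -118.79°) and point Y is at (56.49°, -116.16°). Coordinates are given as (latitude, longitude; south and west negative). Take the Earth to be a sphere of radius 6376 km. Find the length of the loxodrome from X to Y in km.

1055 km

Δψ = ln[tan(π/4+φ₂/2)/tan(π/4+φ₁/2)] = +0.2650;  Δφ = +0.1630 rad,  Δλ = +0.0459 rad
q = Δφ/Δψ = 0.6152
d = R·√(Δφ² + q²Δλ²) = 6376·0.16544 = 1055 km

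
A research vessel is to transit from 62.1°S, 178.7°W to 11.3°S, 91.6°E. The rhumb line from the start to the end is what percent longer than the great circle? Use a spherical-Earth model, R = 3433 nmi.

Great circle: σ = 1.3943 rad → d_gc = Rσ = 4786.7 nmi
Rhumb: Δφ = +0.8866, Δλ = -1.5656, Δψ = +1.1942, q = Δφ/Δψ = 0.7424 → d_rh = R√(Δφ²+q²Δλ²) = 5018.7 nmi
Excess = (5018.7 − 4786.7) / 4786.7 = 232.0 / 4786.7 = 4.847% ≈ 4.8%

4.8%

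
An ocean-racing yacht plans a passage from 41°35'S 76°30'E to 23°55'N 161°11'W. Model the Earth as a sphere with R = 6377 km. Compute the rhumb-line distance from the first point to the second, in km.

Δψ = ln[tan(π/4+φ₂/2)/tan(π/4+φ₁/2)] = +1.2295;  Δφ = +1.1432 rad,  Δλ = +2.1348 rad
q = Δφ/Δψ = 0.9298
d = R·√(Δφ² + q²Δλ²) = 6377·2.29060 = 14607 km

14607 km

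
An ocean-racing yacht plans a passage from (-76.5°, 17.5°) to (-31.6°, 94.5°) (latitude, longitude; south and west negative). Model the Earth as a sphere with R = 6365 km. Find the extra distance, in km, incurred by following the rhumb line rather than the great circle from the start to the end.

339 km

Great circle: cos σ = sin φ₁ sin φ₂ + cos φ₁ cos φ₂ cos Δλ,  σ = 0.9834 rad → d_gc = 6259.0 km
Rhumb line: Δψ = +1.5522, q = Δφ/Δψ = 0.5049, d_rh = R√(Δφ²+q²Δλ²) = 6597.7 km
Excess = 6597.7 − 6259.0 = 338.7 ≈ 339 km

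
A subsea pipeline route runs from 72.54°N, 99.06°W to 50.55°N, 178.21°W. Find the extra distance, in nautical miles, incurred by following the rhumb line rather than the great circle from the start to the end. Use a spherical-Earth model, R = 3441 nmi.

157 nmi

Great circle: cos σ = sin φ₁ sin φ₂ + cos φ₁ cos φ₂ cos Δλ,  σ = 0.6880 rad → d_gc = 2367.6 nmi
Rhumb line: Δψ = -0.8480, q = Δφ/Δψ = 0.4526, d_rh = R√(Δφ²+q²Δλ²) = 2524.5 nmi
Excess = 2524.5 − 2367.6 = 156.9 ≈ 157 nmi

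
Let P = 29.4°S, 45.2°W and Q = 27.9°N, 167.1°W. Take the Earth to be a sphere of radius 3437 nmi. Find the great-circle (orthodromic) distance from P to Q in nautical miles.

Haversine: a = sin²(Δφ/2)+cos φ₁ cos φ₂ sin²(Δλ/2) = 0.81829;  σ = 2·atan2(√a,√(1−a))
σ = 129.537° → d = Rσ = 3437·2.26085 = 7771 nmi

7771 nmi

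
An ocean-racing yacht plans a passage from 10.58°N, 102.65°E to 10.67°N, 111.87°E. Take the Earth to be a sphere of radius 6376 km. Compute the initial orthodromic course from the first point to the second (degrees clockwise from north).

88.6°

θ = atan2( sin Δλ·cos φ₂ ,  cos φ₁ sin φ₂ − sin φ₁ cos φ₂ cos Δλ )
  = atan2(+0.1575, +0.0039) = 88.58°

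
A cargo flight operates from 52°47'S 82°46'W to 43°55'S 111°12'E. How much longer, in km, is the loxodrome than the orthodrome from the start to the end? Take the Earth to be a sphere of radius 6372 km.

Great circle: cos σ = sin φ₁ sin φ₂ + cos φ₁ cos φ₂ cos Δλ,  σ = 1.4409 rad → d_gc = 9181.29 km
Rhumb line: Δψ = +0.2337, q = Δφ/Δψ = 0.6622, d_rh = R√(Δφ²+q²Δλ²) = 12267.77 km
Excess = 12267.77 − 9181.29 = 3086.48 ≈ 3086 km

3086 km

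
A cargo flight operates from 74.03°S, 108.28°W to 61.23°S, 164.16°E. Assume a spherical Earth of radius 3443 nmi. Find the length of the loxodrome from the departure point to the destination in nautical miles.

Rhumb course C = atan2(Δλ, Δψ) with Δψ = ln[tan(π/4+φ₂/2)/tan(π/4+φ₁/2)] = +0.6034, Δλ = -1.5282 → C = 291.55°
d = R·|Δφ| / |cos C| = 3443·0.22340 / 0.36727 = 2094 nmi

2094 nmi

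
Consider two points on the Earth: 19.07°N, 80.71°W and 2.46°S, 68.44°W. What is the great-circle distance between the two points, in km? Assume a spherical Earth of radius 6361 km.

2740 km

Haversine: a = sin²(Δφ/2)+cos φ₁ cos φ₂ sin²(Δλ/2) = 0.04567;  σ = 2·atan2(√a,√(1−a))
σ = 24.680° → d = Rσ = 6361·0.43074 = 2740 km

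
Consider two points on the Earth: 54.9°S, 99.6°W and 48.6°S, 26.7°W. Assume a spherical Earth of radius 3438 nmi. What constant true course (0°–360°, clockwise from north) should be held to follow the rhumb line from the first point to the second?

82.0°

Δψ = ln[tan(π/4+φ₂/2)/tan(π/4+φ₁/2)] = +0.1780
Δλ = +1.2723 rad (taken the short way round)
course = atan2(Δλ, Δψ) = 82.04°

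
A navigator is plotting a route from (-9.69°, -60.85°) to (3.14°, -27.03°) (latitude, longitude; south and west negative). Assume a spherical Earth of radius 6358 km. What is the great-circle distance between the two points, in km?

Haversine: a = sin²(Δφ/2)+cos φ₁ cos φ₂ sin²(Δλ/2) = 0.09576;  σ = 2·atan2(√a,√(1−a))
σ = 36.052° → d = Rσ = 6358·0.62922 = 4001 km

4001 km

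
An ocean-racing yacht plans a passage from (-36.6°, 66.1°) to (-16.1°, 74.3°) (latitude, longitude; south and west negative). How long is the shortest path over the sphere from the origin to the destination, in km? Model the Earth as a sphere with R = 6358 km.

2414 km

cos σ = sin φ₁ sin φ₂ + cos φ₁ cos φ₂ cos Δλ
      = sin(-36.60°)sin(-16.10°) + cos(-36.60°)cos(-16.10°)cos(8.20°) = 0.9288
σ = 21.754° → d = Rσ = 6358·0.37967 = 2414 km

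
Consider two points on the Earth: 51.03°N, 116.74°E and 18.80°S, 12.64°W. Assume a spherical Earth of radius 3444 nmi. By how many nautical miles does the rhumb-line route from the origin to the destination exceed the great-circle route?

Great circle: cos σ = sin φ₁ sin φ₂ + cos φ₁ cos φ₂ cos Δλ,  σ = 2.2501 rad → d_gc = 7749.5 nmi
Rhumb line: Δψ = -1.3731, q = Δφ/Δψ = 0.8876, d_rh = R√(Δφ²+q²Δλ²) = 8078.7 nmi
Excess = 8078.7 − 7749.5 = 329.2 ≈ 329 nmi

329 nmi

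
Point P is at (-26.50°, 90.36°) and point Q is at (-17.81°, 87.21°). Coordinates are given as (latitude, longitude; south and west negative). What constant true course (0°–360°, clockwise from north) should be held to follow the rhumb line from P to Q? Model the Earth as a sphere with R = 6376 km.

341.5°

Δψ = ln[tan(π/4+φ₂/2)/tan(π/4+φ₁/2)] = +0.1640
Δλ = -0.0550 rad (taken the short way round)
course = atan2(Δλ, Δψ) = 341.46°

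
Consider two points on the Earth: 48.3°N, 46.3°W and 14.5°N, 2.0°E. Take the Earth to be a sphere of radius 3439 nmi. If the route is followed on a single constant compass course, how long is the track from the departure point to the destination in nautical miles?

3151 nmi

Δψ = ln[tan(π/4+φ₂/2)/tan(π/4+φ₁/2)] = -0.7095;  Δφ = -0.5899 rad,  Δλ = +0.8430 rad
q = Δφ/Δψ = 0.8315
d = R·√(Δφ² + q²Δλ²) = 3439·0.91613 = 3151 nmi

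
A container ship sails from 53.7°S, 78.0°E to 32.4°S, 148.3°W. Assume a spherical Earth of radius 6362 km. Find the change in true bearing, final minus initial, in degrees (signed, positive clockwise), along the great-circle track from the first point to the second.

-116.8°

At departure: θ₁ = atan2(sin Δλ cos φ₂, cos φ₁ sin φ₂ − sin φ₁ cos φ₂ cos Δλ) = 142.21°
At arrival: θ₂ = atan2(sin Δλ cos φ₁, −cos φ₂ sin φ₁ + sin φ₂ cos φ₁ cos Δλ) = 25.44°
Δθ = θ₂ − θ₁ = -116.8°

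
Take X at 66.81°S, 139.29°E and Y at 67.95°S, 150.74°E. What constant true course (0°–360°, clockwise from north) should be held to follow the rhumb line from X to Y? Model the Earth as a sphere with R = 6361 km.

104.5°

Δψ = ln[tan(π/4+φ₂/2)/tan(π/4+φ₁/2)] = -0.0517
Δλ = +0.1998 rad (taken the short way round)
course = atan2(Δλ, Δψ) = 104.52°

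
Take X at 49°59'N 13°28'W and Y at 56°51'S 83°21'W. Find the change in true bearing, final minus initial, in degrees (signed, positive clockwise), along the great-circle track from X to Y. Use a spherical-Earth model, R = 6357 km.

Initial bearing θ₁ = atan2(sin Δλ cos φ₂, cos φ₁ sin φ₂ − sin φ₁ cos φ₂ cos Δλ) = 216.96°
Final bearing θ₂ = (initial bearing from the destination back to the start) + 180° = 224.99°
Δθ = θ₂ − θ₁ = +8.0°

+8.0°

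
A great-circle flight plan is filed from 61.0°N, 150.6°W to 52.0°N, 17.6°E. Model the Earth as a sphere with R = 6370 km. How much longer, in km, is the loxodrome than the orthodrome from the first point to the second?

2905 km

Great circle: cos σ = sin φ₁ sin φ₂ + cos φ₁ cos φ₂ cos Δλ,  σ = 1.1625 rad → d_gc = 7405.2 km
Rhumb line: Δψ = -0.2862, q = Δφ/Δψ = 0.5488, d_rh = R√(Δφ²+q²Δλ²) = 10310.6 km
Excess = 10310.6 − 7405.2 = 2905.4 ≈ 2905 km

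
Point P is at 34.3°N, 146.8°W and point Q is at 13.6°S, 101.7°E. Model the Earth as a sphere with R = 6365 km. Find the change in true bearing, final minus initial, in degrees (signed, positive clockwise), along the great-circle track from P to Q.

Initial bearing θ₁ = atan2(sin Δλ cos φ₂, cos φ₁ sin φ₂ − sin φ₁ cos φ₂ cos Δλ) = 270.41°
Final bearing θ₂ = (initial bearing from the destination back to the start) + 180° = 238.20°
Δθ = θ₂ − θ₁ = -32.2°

-32.2°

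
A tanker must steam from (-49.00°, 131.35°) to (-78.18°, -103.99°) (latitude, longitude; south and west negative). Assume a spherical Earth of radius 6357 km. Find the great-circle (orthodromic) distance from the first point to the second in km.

Haversine: a = sin²(Δφ/2)+cos φ₁ cos φ₂ sin²(Δλ/2) = 0.16886;  σ = 2·atan2(√a,√(1−a))
σ = 48.526° → d = Rσ = 6357·0.84694 = 5384 km

5384 km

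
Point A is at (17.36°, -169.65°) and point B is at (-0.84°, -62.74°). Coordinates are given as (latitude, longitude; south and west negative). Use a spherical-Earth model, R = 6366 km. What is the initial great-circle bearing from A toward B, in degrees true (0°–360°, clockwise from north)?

85.6°

θ = atan2( sin Δλ·cos φ₂ ,  cos φ₁ sin φ₂ − sin φ₁ cos φ₂ cos Δλ )
  = atan2(+0.9567, +0.0728) = 85.65°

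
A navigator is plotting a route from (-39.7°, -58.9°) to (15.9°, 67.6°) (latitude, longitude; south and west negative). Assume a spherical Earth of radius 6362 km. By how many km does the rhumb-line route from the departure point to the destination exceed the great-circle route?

Great circle: cos σ = sin φ₁ sin φ₂ + cos φ₁ cos φ₂ cos Δλ,  σ = 2.2334 rad → d_gc = 14208.7 km
Rhumb line: Δψ = +1.0372, q = Δφ/Δψ = 0.9356, d_rh = R√(Δφ²+q²Δλ²) = 14519.3 km
Excess = 14519.3 − 14208.7 = 310.6 ≈ 311 km

311 km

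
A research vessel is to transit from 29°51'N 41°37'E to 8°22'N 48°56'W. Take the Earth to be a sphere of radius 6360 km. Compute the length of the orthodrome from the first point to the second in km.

9582 km

cos σ = sin φ₁ sin φ₂ + cos φ₁ cos φ₂ cos Δλ
      = sin(29.85°)sin(8.37°) + cos(29.85°)cos(8.37°)cos(-90.55°) = 0.0642
σ = 86.320° → d = Rσ = 6360·1.50657 = 9582 km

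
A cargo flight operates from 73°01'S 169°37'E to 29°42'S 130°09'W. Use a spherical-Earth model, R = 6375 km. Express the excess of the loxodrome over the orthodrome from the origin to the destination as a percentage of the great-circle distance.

Great circle: σ = 0.9275 rad → d_gc = Rσ = 5913.0 km
Rhumb: Δφ = +0.7560, Δλ = +1.0513, Δψ = +1.3585, q = Δφ/Δψ = 0.5565 → d_rh = R√(Δφ²+q²Δλ²) = 6094.2 km
Excess = (6094.2 − 5913.0) / 5913.0 = 181.2 / 5913.0 = 3.06% ≈ 3.1%

3.1%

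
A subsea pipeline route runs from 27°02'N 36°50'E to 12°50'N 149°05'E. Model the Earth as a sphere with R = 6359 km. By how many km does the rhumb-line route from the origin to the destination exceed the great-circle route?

329 km

Great circle: cos σ = sin φ₁ sin φ₂ + cos φ₁ cos φ₂ cos Δλ,  σ = 1.8007 rad → d_gc = 11450.8 km
Rhumb line: Δψ = -0.2645, q = Δφ/Δψ = 0.9370, d_rh = R√(Δφ²+q²Δλ²) = 11779.7 km
Excess = 11779.7 − 11450.8 = 328.9 ≈ 329 km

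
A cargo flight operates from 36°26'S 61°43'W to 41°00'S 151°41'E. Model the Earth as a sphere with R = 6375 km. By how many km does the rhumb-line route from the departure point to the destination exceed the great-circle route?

Great circle: cos σ = sin φ₁ sin φ₂ + cos φ₁ cos φ₂ cos Δλ,  σ = 1.6884 rad → d_gc = 10763.3 km
Rhumb line: Δψ = -0.1022, q = Δφ/Δψ = 0.7798, d_rh = R√(Δφ²+q²Δλ²) = 12729.4 km
Excess = 12729.4 − 10763.3 = 1966.1 ≈ 1966 km

1966 km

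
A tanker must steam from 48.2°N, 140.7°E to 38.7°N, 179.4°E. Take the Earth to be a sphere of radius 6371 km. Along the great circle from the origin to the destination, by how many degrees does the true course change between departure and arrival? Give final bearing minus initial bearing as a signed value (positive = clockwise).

At departure: θ₁ = atan2(sin Δλ cos φ₂, cos φ₁ sin φ₂ − sin φ₁ cos φ₂ cos Δλ) = 94.37°
At arrival: θ₂ = atan2(sin Δλ cos φ₁, −cos φ₂ sin φ₁ + sin φ₂ cos φ₁ cos Δλ) = 121.62°
Δθ = θ₂ − θ₁ = +27.2°

+27.2°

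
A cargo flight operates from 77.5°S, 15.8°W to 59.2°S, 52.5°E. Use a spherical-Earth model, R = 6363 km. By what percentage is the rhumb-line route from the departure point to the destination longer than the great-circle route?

Great circle: σ = 0.4958 rad → d_gc = Rσ = 3154.9 km
Rhumb: Δφ = +0.3194, Δλ = +1.1921, Δψ = +0.9223, q = Δφ/Δψ = 0.3463 → d_rh = R√(Δφ²+q²Δλ²) = 3321.1 km
Excess = (3321.1 − 3154.9) / 3154.9 = 166.2 / 3154.9 = 5.27% ≈ 5.3%

5.3%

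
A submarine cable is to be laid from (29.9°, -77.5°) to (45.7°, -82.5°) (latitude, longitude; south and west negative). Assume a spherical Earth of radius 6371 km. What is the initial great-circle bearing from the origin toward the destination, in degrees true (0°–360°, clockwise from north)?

θ = atan2( sin Δλ·cos φ₂ ,  cos φ₁ sin φ₂ − sin φ₁ cos φ₂ cos Δλ )
  = atan2(-0.0609, +0.2736) = 347.46°

347.5°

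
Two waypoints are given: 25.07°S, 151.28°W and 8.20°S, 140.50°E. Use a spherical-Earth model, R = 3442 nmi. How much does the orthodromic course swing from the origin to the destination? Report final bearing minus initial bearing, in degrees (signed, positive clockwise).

+22.2°

At departure: θ₁ = atan2(sin Δλ cos φ₂, cos φ₁ sin φ₂ − sin φ₁ cos φ₂ cos Δλ) = 271.65°
At arrival: θ₂ = atan2(sin Δλ cos φ₁, −cos φ₂ sin φ₁ + sin φ₂ cos φ₁ cos Δλ) = 293.83°
Δθ = θ₂ − θ₁ = +22.2°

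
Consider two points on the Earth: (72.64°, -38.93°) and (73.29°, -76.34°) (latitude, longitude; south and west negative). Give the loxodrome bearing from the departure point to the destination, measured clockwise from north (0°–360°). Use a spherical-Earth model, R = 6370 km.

Meridional parts: M(φ₁)=+1.8795, M(φ₂)=+1.9182 → ΔM = +0.0387;  Δλ = -0.6529 rad
tan C = Δλ / ΔM = -16.8587 → C = 273.39°

273.4°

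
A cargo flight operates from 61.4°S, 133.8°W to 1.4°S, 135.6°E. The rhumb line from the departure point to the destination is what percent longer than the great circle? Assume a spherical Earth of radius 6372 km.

4.1%

Great circle: σ = 1.5544 rad → d_gc = Rσ = 9904.4 km
Rhumb: Δφ = +1.0472, Δλ = -1.5813, Δψ = +1.3425, q = Δφ/Δψ = 0.7801 → d_rh = R√(Δφ²+q²Δλ²) = 10310.2 km
Excess = (10310.2 − 9904.4) / 9904.4 = 405.8 / 9904.4 = 4.10% ≈ 4.1%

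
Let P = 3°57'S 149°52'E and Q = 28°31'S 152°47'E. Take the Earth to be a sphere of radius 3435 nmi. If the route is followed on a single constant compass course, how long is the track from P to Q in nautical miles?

1482 nmi

Δψ = ln[tan(π/4+φ₂/2)/tan(π/4+φ₁/2)] = -0.4506;  Δφ = -0.4288 rad,  Δλ = +0.0509 rad
q = Δφ/Δψ = 0.9515
d = R·√(Δφ² + q²Δλ²) = 3435·0.43150 = 1482 nmi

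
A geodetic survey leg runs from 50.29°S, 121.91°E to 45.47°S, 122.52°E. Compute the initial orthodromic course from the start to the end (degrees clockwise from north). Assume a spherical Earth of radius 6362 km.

N = sin Δλ·cos φ₂ = +0.0075;  D = cos φ₁ sin φ₂ − sin φ₁ cos φ₂ cos Δλ = +0.0840
initial course = atan2(N, D) = 5.08°

5.1°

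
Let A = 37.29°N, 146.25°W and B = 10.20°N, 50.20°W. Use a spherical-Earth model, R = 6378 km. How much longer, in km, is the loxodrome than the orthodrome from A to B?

Great circle: cos σ = sin φ₁ sin φ₂ + cos φ₁ cos φ₂ cos Δλ,  σ = 1.5460 rad → d_gc = 9860.6 km
Rhumb line: Δψ = -0.5234, q = Δφ/Δψ = 0.9034, d_rh = R√(Δφ²+q²Δλ²) = 10119.0 km
Excess = 10119.0 − 9860.6 = 258.4 ≈ 258 km

258 km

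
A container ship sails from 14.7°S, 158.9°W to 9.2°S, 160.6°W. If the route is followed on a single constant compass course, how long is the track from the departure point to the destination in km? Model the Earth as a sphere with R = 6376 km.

639 km

Δψ = ln[tan(π/4+φ₂/2)/tan(π/4+φ₁/2)] = +0.0982;  Δφ = +0.0960 rad,  Δλ = -0.0297 rad
q = Δφ/Δψ = 0.9779
d = R·√(Δφ² + q²Δλ²) = 6376·0.10028 = 639 km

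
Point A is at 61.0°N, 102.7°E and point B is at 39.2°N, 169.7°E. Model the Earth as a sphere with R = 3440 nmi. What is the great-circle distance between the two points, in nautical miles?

2738 nmi

cos σ = sin φ₁ sin φ₂ + cos φ₁ cos φ₂ cos Δλ
      = sin(61.00°)sin(39.20°) + cos(61.00°)cos(39.20°)cos(67.00°) = 0.6996
σ = 45.606° → d = Rσ = 3440·0.79598 = 2738 nmi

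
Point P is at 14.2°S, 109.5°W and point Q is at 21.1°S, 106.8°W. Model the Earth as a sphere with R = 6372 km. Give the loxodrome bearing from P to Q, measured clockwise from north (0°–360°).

Δψ = ln[tan(π/4+φ₂/2)/tan(π/4+φ₁/2)] = -0.1265
Δλ = +0.0471 rad (taken the short way round)
course = atan2(Δλ, Δψ) = 159.56°

159.6°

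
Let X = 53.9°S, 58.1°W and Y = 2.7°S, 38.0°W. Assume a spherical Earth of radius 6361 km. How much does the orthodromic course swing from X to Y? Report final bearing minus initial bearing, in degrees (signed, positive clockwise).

-10.6°

Initial bearing θ₁ = atan2(sin Δλ cos φ₂, cos φ₁ sin φ₂ − sin φ₁ cos φ₂ cos Δλ) = 25.18°
Final bearing θ₂ = (initial bearing from the destination back to the start) + 180° = 14.53°
Δθ = θ₂ − θ₁ = -10.6°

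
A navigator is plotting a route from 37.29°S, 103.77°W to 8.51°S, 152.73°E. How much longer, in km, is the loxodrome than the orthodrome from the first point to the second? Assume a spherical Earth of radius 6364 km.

Great circle: cos σ = sin φ₁ sin φ₂ + cos φ₁ cos φ₂ cos Δλ,  σ = 1.6650 rad → d_gc = 10595.8 km
Rhumb line: Δψ = +0.5533, q = Δφ/Δψ = 0.9079, d_rh = R√(Δφ²+q²Δλ²) = 10915.8 km
Excess = 10915.8 − 10595.8 = 320.0 ≈ 320 km

320 km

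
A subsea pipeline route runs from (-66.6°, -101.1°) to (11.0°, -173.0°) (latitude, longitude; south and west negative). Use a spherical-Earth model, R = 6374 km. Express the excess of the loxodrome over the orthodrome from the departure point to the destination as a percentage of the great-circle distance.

2.2%

Great circle: σ = 1.6248 rad → d_gc = Rσ = 10356.6 km
Rhumb: Δφ = +1.3544, Δλ = -1.2549, Δψ = +1.7678, q = Δφ/Δψ = 0.7661 → d_rh = R√(Δφ²+q²Δλ²) = 10586.8 km
Excess = (10586.8 − 10356.6) / 10356.6 = 230.2 / 10356.6 = 2.22% ≈ 2.2%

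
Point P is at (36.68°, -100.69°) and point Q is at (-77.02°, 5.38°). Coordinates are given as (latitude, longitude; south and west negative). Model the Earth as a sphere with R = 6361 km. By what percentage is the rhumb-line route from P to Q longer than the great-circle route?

4.8%

Great circle: σ = 2.2549 rad → d_gc = Rσ = 14343.1 km
Rhumb: Δφ = -1.9844, Δλ = +1.8513, Δψ = -2.8627, q = Δφ/Δψ = 0.6932 → d_rh = R√(Δφ²+q²Δλ²) = 15032.6 km
Excess = (15032.6 − 14343.1) / 14343.1 = 689.5 / 14343.1 = 4.81% ≈ 4.8%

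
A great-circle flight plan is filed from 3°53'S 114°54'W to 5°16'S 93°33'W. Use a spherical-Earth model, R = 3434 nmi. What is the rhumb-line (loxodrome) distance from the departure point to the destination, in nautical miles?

Rhumb course C = atan2(Δλ, Δψ) with Δψ = ln[tan(π/4+φ₂/2)/tan(π/4+φ₁/2)] = -0.0242, Δλ = +0.3726 → C = 93.72°
d = R·|Δφ| / |cos C| = 3434·0.02414 / 0.06486 = 1278 nmi

1278 nmi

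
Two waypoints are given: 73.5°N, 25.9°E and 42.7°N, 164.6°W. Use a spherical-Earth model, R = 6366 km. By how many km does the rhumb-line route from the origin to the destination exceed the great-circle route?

2713 km

Great circle: cos σ = sin φ₁ sin φ₂ + cos φ₁ cos φ₂ cos Δλ,  σ = 1.1096 rad → d_gc = 7063.8 km
Rhumb line: Δψ = -1.1054, q = Δφ/Δψ = 0.4863, d_rh = R√(Δφ²+q²Δλ²) = 9777.2 km
Excess = 9777.2 − 7063.8 = 2713.4 ≈ 2713 km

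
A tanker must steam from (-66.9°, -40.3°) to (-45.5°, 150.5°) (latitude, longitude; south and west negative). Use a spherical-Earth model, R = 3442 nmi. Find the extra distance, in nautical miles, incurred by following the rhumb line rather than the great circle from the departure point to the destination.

Great circle: cos σ = sin φ₁ sin φ₂ + cos φ₁ cos φ₂ cos Δλ,  σ = 1.1746 rad → d_gc = 4042.9 nmi
Rhumb line: Δψ = +0.6941, q = Δφ/Δψ = 0.5381, d_rh = R√(Δφ²+q²Δλ²) = 5618.7 nmi
Excess = 5618.7 − 4042.9 = 1575.8 ≈ 1576 nmi

1576 nmi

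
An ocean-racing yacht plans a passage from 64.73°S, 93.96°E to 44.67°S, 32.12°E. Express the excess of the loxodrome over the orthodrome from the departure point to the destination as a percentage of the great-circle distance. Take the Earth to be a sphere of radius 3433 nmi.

Great circle: σ = 0.6777 rad → d_gc = Rσ = 2326.5 nmi
Rhumb: Δφ = +0.3501, Δλ = -1.0793, Δψ = +0.6221, q = Δφ/Δψ = 0.5628 → d_rh = R√(Δφ²+q²Δλ²) = 2406.9 nmi
Excess = (2406.9 − 2326.5) / 2326.5 = 80.4 / 2326.5 = 3.46% ≈ 3.5%

3.5%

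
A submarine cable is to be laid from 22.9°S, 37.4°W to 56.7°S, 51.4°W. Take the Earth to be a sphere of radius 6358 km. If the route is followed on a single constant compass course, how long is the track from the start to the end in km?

Rhumb course C = atan2(Δλ, Δψ) with Δψ = ln[tan(π/4+φ₂/2)/tan(π/4+φ₁/2)] = -0.7963, Δλ = -0.2443 → C = 197.06°
d = R·|Δφ| / |cos C| = 6358·0.58992 / 0.95601 = 3923 km

3923 km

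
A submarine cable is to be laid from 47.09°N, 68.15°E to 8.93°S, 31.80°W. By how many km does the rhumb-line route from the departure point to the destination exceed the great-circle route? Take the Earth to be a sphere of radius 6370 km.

266 km

Great circle: cos σ = sin φ₁ sin φ₂ + cos φ₁ cos φ₂ cos Δλ,  σ = 1.8028 rad → d_gc = 11483.71 km
Rhumb line: Δψ = -1.0904, q = Δφ/Δψ = 0.8966, d_rh = R√(Δφ²+q²Δλ²) = 11750.16 km
Excess = 11750.16 − 11483.71 = 266.45 ≈ 266 km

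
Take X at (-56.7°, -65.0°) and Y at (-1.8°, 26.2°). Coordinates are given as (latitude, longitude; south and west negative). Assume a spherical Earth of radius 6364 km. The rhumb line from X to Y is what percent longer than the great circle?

3.6%

Great circle: σ = 1.5560 rad → d_gc = Rσ = 9902.6 km
Rhumb: Δφ = +0.9582, Δλ = +1.5917, Δψ = +1.1757, q = Δφ/Δψ = 0.8150 → d_rh = R√(Δφ²+q²Δλ²) = 10263.7 km
Excess = (10263.7 − 9902.6) / 9902.6 = 361.1 / 9902.6 = 3.647% ≈ 3.6%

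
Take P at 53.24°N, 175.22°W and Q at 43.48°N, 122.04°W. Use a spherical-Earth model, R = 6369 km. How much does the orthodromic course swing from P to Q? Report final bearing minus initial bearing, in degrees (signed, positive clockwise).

Initial bearing θ₁ = atan2(sin Δλ cos φ₂, cos φ₁ sin φ₂ − sin φ₁ cos φ₂ cos Δλ) = 83.77°
Final bearing θ₂ = (initial bearing from the destination back to the start) + 180° = 124.93°
Δθ = θ₂ − θ₁ = +41.2°

+41.2°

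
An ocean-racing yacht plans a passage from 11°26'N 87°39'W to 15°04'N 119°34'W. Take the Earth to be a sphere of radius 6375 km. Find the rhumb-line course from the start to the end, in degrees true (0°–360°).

276.7°

Meridional parts: M(φ₁)=+0.2009, M(φ₂)=+0.2660 → ΔM = +0.0652;  Δλ = -0.5571 rad
tan C = Δλ / ΔM = -8.5490 → C = 276.67°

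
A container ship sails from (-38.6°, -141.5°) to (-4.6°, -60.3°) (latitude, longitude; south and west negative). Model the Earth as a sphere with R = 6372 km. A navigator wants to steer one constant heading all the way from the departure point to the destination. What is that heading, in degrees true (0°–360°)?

65.3°

Meridional parts: M(φ₁)=-0.7313, M(φ₂)=-0.0804 → ΔM = +0.6510;  Δλ = +1.4172 rad
tan C = Δλ / ΔM = +2.1771 → C = 65.33°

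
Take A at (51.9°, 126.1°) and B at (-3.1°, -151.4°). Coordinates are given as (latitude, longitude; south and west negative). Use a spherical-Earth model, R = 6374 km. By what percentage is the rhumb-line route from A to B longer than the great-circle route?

Great circle: σ = 1.5329 rad → d_gc = Rσ = 9770.8 km
Rhumb: Δφ = -0.9599, Δλ = +1.4399, Δψ = -1.1175, q = Δφ/Δψ = 0.8590 → d_rh = R√(Δφ²+q²Δλ²) = 9979.8 km
Excess = (9979.8 − 9770.8) / 9770.8 = 209.0 / 9770.8 = 2.14% ≈ 2.1%

2.1%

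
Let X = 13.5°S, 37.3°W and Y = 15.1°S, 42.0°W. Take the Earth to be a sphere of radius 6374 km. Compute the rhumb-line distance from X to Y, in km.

Δψ = ln[tan(π/4+φ₂/2)/tan(π/4+φ₁/2)] = -0.0288;  Δφ = -0.0279 rad,  Δλ = -0.0820 rad
q = Δφ/Δψ = 0.9690
d = R·√(Δφ² + q²Δλ²) = 6374·0.08425 = 537 km

537 km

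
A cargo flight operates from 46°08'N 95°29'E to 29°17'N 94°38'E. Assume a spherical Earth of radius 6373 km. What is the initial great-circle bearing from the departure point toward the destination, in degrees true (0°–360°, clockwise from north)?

N = sin Δλ·cos φ₂ = -0.0129;  D = cos φ₁ sin φ₂ − sin φ₁ cos φ₂ cos Δλ = -0.2898
initial course = atan2(N, D) = 182.56°

182.6°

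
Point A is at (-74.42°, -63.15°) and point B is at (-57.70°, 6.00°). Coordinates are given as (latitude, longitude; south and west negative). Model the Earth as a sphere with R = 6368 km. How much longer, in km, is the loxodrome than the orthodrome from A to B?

Great circle: cos σ = sin φ₁ sin φ₂ + cos φ₁ cos φ₂ cos Δλ,  σ = 0.5251 rad → d_gc = 3343.69 km
Rhumb line: Δψ = +0.7499, q = Δφ/Δψ = 0.3892, d_rh = R√(Δφ²+q²Δλ²) = 3521.16 km
Excess = 3521.16 − 3343.69 = 177.47 ≈ 177 km

177 km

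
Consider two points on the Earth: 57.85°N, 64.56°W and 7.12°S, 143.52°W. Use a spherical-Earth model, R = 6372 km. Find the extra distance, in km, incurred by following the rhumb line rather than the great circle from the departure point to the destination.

220 km

Great circle: cos σ = sin φ₁ sin φ₂ + cos φ₁ cos φ₂ cos Δλ,  σ = 1.5746 rad → d_gc = 10033.5 km
Rhumb line: Δψ = -1.3688, q = Δφ/Δψ = 0.8284, d_rh = R√(Δφ²+q²Δλ²) = 10253.1 km
Excess = 10253.1 − 10033.5 = 219.6 ≈ 220 km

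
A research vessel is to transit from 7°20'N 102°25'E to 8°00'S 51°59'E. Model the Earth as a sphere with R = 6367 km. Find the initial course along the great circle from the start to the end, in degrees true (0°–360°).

θ = atan2( sin Δλ·cos φ₂ ,  cos φ₁ sin φ₂ − sin φ₁ cos φ₂ cos Δλ )
  = atan2(-0.7634, -0.2185) = 254.02°

254.0°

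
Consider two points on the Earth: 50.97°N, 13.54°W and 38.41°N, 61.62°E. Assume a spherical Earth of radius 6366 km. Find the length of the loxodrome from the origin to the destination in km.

6064 km

Rhumb course C = atan2(Δλ, Δψ) with Δψ = ln[tan(π/4+φ₂/2)/tan(π/4+φ₁/2)] = -0.3102, Δλ = +1.3118 → C = 103.30°
d = R·|Δφ| / |cos C| = 6366·0.21921 / 0.23012 = 6064 km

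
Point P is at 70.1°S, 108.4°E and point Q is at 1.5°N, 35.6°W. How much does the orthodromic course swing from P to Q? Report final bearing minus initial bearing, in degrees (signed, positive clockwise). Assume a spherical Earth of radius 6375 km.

At departure: θ₁ = atan2(sin Δλ cos φ₂, cos φ₁ sin φ₂ − sin φ₁ cos φ₂ cos Δλ) = 218.02°
At arrival: θ₂ = atan2(sin Δλ cos φ₁, −cos φ₂ sin φ₁ + sin φ₂ cos φ₁ cos Δλ) = 347.89°
Δθ = θ₂ − θ₁ = +129.9°

+129.9°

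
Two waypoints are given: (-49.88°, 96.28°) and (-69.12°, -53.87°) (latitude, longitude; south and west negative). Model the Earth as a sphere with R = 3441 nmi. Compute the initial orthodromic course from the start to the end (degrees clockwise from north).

191.9°

θ = atan2( sin Δλ·cos φ₂ ,  cos φ₁ sin φ₂ − sin φ₁ cos φ₂ cos Δλ )
  = atan2(-0.1774, -0.8385) = 191.95°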